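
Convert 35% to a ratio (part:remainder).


35% means 35 parts out of 100; remainder = 65
Part : remainder = 35:65
GCD = 5
= 7:13

7:13


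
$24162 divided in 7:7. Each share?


Total parts = 7 + 7 = 14
Part 1: 24162 × 7/14 = 12081.00
Part 2: 24162 × 7/14 = 12081.00
= Part 1: $12081.00, Part 2: $12081.00

Part 1: $12081.00, Part 2: $12081.00


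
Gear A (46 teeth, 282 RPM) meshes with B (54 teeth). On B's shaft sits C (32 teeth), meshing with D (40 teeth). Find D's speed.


Stage 1: RPM_B = RPM_A × t_A/t_B = 282 × 46/54 = 12972/54 ≈ 240.22
B and C share a shaft → RPM_C = RPM_B
Stage 2: RPM_D = RPM_C × t_C/t_D = RPM_A × (t_A×t_C)/(t_B×t_D)
Overall ratio = (46×32)/(54×40) = 1472/2160
RPM_D = 282 × 1472/2160 = 415104/2160
≈ 192.18 RPM

192.18 RPM


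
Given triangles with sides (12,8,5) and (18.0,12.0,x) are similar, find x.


Scale factor = 18.0/12 = 1.5
Missing side = 5 × 1.5
= 7.5

7.5


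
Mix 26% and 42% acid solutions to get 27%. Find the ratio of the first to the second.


Let x parts of 26% mix with y parts of 42%.
26x + 42y = 27(x + y)
26x + 42y = 27x + 27y
x(26 - 27) = y(27 - 42)
x/y = (42 - 27)/(27 - 26) = 15/1
Simplify: 15:1
= 15:1

15:1


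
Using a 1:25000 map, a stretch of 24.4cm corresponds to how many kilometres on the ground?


Real distance = map distance × scale
= 24.4cm × 25000
= 610000 cm = 6100.0 m
= 6.100 km

6.100 km


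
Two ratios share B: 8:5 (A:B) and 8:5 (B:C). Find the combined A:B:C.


Match B: multiply A:B by 8 → 64:40
Multiply B:C by 5 → 40:25
Combined: 64:40:25
GCD = 1
= 64:40:25

64:40:25


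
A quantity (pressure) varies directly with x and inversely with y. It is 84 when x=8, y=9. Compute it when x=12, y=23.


z = k·x/y
Solve for k using the known point: k = z·y/x = 84×9/8 = 756/8 = 94.5000
Now evaluate at x=12, y=23:
z = k × 12 / 23 = (756 × 12) / (8 × 23) = 9072/184
≈ 49.3043

49.3043


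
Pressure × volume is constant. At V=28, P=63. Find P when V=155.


Inverse proportion: x × y = constant
k = 28 × 63 = 1764
y₂ = k / 155 = 1764 / 155
= 11.38

11.38


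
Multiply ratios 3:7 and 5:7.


Compound ratio = (3×5) : (7×7)
= 15:49
GCD = 1
= 15:49

15:49


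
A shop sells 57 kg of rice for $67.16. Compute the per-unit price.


Unit rate = total / quantity
= 67.16 / 57
= $1.18 per unit

$1.18 per unit


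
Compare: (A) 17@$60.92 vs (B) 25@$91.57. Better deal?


Deal A: $60.92/17 = $3.5835/unit
Deal B: $91.57/25 = $3.6628/unit
A is cheaper per unit
= Deal A

Deal A


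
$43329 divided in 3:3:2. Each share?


Total parts = 3 + 3 + 2 = 8
Part 1: 43329 × 3/8 = 16248.38
Part 2: 43329 × 3/8 = 16248.38
Part 3: 43329 × 2/8 = 10832.25
= Part 1: $16248.38, Part 2: $16248.38, Part 3: $10832.25

Part 1: $16248.38, Part 2: $16248.38, Part 3: $10832.25


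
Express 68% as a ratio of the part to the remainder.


68% means 68 parts out of 100; remainder = 32
Part : remainder = 68:32
GCD = 4
= 17:8

17:8


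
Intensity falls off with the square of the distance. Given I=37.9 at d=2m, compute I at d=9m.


I₁d₁² = I₂d₂²
I₂ = I₁ × (d₁/d₂)²
= 37.9 × (2/9)²
= 37.9 × 4/81
= 151.6/81
≈ 1.8716

1.8716


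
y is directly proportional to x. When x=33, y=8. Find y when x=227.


Direct proportion: y/x = constant
k = 8/33 ≈ 0.2424
y₂ = k × 227 = 8 × 227 / 33 = 1816/33
≈ 55.03

55.03


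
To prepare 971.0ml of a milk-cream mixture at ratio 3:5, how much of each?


Total parts = 3 + 5 = 8
milk: 971.0 × 3/8 = 364.1ml
cream: 971.0 × 5/8 = 606.9ml
= 364.1ml and 606.9ml

364.1ml and 606.9ml


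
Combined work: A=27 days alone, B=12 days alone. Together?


Rate of A = 1/27 per day
Rate of B = 1/12 per day
Combined rate = 1/27 + 1/12 = 39/324 ≈ 0.1204 per day
Days = 1 / combined rate = 324/39
≈ 8.31 days

8.31 days


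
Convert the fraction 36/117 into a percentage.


Percentage = (part / whole) × 100
= (36 / 117) × 100
≈ 30.77%

30.77%


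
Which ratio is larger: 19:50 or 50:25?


19/50 = 0.3800
50/25 = 2.0000
0.3800 < 2.0000, so 19:50 is less
= 50:25

50:25


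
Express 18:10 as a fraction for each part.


Total parts = 18 + 10 = 28
First part: 18/28 = 9/14
Second part: 10/28 = 5/14
= 9/14 and 5/14

9/14 and 5/14


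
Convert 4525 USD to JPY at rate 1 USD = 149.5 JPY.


Amount × rate = 4525 × 149.5
= 676487.50 JPY

676487.50 JPY


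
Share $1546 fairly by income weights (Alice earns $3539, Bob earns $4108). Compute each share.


Total income = 3539 + 4108 = $7647
Alice: $1546 × 3539/7647 = $715.48
Bob: $1546 × 4108/7647 = $830.52
= Alice: $715.48, Bob: $830.52

Alice: $715.48, Bob: $830.52


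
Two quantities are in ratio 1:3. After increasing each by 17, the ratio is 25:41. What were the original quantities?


Let A = 1k, B = 3k.
(1k + 17) / (3k + 17) = 25/41
Cross-multiply: 41(1k + 17) = 25(3k + 17)
41k + 697 = 75k + 425
41k - 75k = 425 - 697
-34k = -272
k = -272/-34 = 8
A = 1×8 = 8, B = 3×8 = 24
= A = 8, B = 24

A = 8, B = 24


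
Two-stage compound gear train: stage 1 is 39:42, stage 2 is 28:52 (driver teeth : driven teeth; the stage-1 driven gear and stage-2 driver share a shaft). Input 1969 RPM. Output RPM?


Stage 1: RPM_B = RPM_A × t_A/t_B = 1969 × 39/42 = 76791/42 ≈ 1828.36
B and C share a shaft → RPM_C = RPM_B
Stage 2: RPM_D = RPM_C × t_C/t_D = RPM_A × (t_A×t_C)/(t_B×t_D)
Overall ratio = (39×28)/(42×52) = 1092/2184
RPM_D = 1969 × 1092/2184 = 2150148/2184
= 984.50 RPM

984.50 RPM


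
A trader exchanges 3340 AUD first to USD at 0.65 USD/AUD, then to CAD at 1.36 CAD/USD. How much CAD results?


Step 1: 3340 AUD × 0.65 = 2171.00 USD
Step 2: 2171.00 USD × 1.36 = 2952.56 CAD
Implied rate AUD→CAD = 0.65 × 1.36 = 0.8840
= 2952.56 CAD

2952.56 CAD


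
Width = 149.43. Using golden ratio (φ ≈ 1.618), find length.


φ = (1 + √5) / 2 ≈ 1.618
Length = width × φ = 149.43 × 1.618 = 241.77774
≈ 241.78

241.78


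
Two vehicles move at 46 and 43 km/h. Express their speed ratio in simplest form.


Ratio = 46:43
GCD = 1
Simplified = 46:43
Time ratio (same distance) = 43:46
Speed ratio = 46:43

46:43


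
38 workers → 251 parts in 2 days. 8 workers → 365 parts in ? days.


Days ∝ work / workers, so d₂ = d₁ × (m₁/m₂) × (w₂/w₁)
Workers factor (inverse): 38/8 = 4.7500
Work factor (direct): 365/251 ≈ 1.4542
d₂ = 2 × 38/8 × 365/251 = (2 × 38 × 365) / (8 × 251) = 27740/2008
≈ 13.81 days

13.81 days


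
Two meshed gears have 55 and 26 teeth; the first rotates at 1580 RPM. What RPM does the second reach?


Gear ratio = 55:26 = 55:26
RPM_B = RPM_A × (teeth_A / teeth_B)
= 1580 × (55/26)
= 3342.3 RPM

3342.3 RPM


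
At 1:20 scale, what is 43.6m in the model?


Model size = real / scale
= 43.6 / 20
= 2.1800 m

2.1800 m


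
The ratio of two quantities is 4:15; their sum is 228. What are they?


Let A = 4k, B = 15k.
4k + 15k = 228
19k = 228 → k = 228/19 = 12
A = 4×12 = 48, B = 15×12 = 180
= A = 48, B = 180

A = 48, B = 180


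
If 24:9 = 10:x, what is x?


Cross multiply: 24 × x = 9 × 10
24x = 90
x = 90 / 24
= 3.75

3.75


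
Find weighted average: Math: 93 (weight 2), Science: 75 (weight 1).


Numerator = 93×2 + 75×1
= 186 + 75
= 261
Total weight = 3
Weighted avg = 261/3
= 87.00

87.00


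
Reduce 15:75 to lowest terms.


GCD(15, 75) = 15
15/15 : 75/15
= 1:5

1:5


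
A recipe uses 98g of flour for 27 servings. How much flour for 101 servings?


Direct proportion: y/x = constant
k = 98/27 ≈ 3.6296
y₂ = k × 101 = 98 × 101 / 27 = 9898/27
≈ 366.59

366.59


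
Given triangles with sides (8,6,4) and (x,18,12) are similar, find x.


Scale factor = 18/6 = 3
Missing side = 8 × 3
= 24.0

24.0


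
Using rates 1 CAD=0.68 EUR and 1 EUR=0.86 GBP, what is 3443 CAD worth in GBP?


Step 1: 3443 CAD × 0.68 = 2341.24 EUR
Step 2: 2341.24 EUR × 0.86 = 2013.47 GBP
Implied rate CAD→GBP = 0.68 × 0.86 = 0.5848
= 2013.47 GBP

2013.47 GBP


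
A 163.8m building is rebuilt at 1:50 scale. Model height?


Model size = real / scale
= 163.8 / 50
= 3.2760 m

3.2760 m


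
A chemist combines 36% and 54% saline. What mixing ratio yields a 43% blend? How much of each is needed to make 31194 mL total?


Let x parts of 36% mix with y parts of 54%.
36x + 54y = 43(x + y)
36x + 54y = 43x + 43y
x(36 - 43) = y(43 - 54)
x/y = (54 - 43)/(43 - 36) = 11/7
Simplify: 11:7
Total parts = 18; one part = 31194/18 = 1733.00 mL
36% solution: 11×1733.00 = 19063.00 mL
54% solution: 7×1733.00 = 12131.00 mL
= ratio 11:7; 19063.00 mL and 12131.00 mL

ratio 11:7; 19063.00 mL and 12131.00 mL


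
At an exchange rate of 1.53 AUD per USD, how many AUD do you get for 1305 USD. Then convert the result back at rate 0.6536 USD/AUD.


Amount × rate = 1305 × 1.53 = 1996.65 AUD
Round-trip: 1996.65 × 0.6536 = 1305.01 USD
= 1996.65 AUD, then 1305.01 USD

1996.65 AUD, then 1305.01 USD


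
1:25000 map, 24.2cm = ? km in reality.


Real distance = map distance × scale
= 24.2cm × 25000
= 605000 cm = 6050.0 m
= 6.050 km

6.050 km


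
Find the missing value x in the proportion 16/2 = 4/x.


Cross multiply: 16 × x = 2 × 4
16x = 8
x = 8 / 16
= 0.50

0.50


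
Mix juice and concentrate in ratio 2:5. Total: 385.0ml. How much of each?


Total parts = 2 + 5 = 7
juice: 385.0 × 2/7 = 110.0ml
concentrate: 385.0 × 5/7 = 275.0ml
= 110.0ml and 275.0ml

110.0ml and 275.0ml


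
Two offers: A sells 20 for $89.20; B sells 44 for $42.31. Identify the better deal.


Deal A: $89.20/20 = $4.4600/unit
Deal B: $42.31/44 = $0.9616/unit
B is cheaper per unit
= Deal B

Deal B


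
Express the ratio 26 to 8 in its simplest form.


GCD(26, 8) = 2
26/2 : 8/2
= 13:4

13:4


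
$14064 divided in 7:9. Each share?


Total parts = 7 + 9 = 16
Part 1: 14064 × 7/16 = 6153.00
Part 2: 14064 × 9/16 = 7911.00
= Part 1: $6153.00, Part 2: $7911.00

Part 1: $6153.00, Part 2: $7911.00


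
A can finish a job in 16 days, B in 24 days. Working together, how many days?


Rate of A = 1/16 per day
Rate of B = 1/24 per day
Combined rate = 1/16 + 1/24 = 40/384 ≈ 0.1042 per day
Days = 1 / combined rate = 384/40
= 9.60 days

9.60 days


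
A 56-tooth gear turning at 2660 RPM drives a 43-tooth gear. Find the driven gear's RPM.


Gear ratio = 56:43 = 56:43
RPM_B = RPM_A × (teeth_A / teeth_B)
= 2660 × (56/43)
= 3464.2 RPM

3464.2 RPM


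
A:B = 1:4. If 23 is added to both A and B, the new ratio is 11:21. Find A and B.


Let A = 1k, B = 4k.
(1k + 23) / (4k + 23) = 11/21
Cross-multiply: 21(1k + 23) = 11(4k + 23)
21k + 483 = 44k + 253
21k - 44k = 253 - 483
-23k = -230
k = -230/-23 = 10
A = 1×10 = 10, B = 4×10 = 40
= A = 10, B = 40

A = 10, B = 40


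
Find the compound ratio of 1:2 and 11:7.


Compound ratio = (1×11) : (2×7)
= 11:14
GCD = 1
= 11:14

11:14


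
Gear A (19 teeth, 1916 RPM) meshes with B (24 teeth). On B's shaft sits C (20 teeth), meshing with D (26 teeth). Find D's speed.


Stage 1: RPM_B = RPM_A × t_A/t_B = 1916 × 19/24 = 36404/24 ≈ 1516.83
B and C share a shaft → RPM_C = RPM_B
Stage 2: RPM_D = RPM_C × t_C/t_D = RPM_A × (t_A×t_C)/(t_B×t_D)
Overall ratio = (19×20)/(24×26) = 380/624
RPM_D = 1916 × 380/624 = 728080/624
≈ 1166.79 RPM

1166.79 RPM


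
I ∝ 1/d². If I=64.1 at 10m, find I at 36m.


I₁d₁² = I₂d₂²
I₂ = I₁ × (d₁/d₂)²
= 64.1 × (10/36)²
= 64.1 × 100/1296
= 6410/1296
≈ 4.9460

4.9460


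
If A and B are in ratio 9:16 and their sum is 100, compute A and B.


Let A = 9k, B = 16k.
9k + 16k = 100
25k = 100 → k = 100/25 = 4
A = 9×4 = 36, B = 16×4 = 64
= A = 36, B = 64

A = 36, B = 64


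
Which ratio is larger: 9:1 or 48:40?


9/1 = 9.0000
48/40 = 1.2000
9.0000 > 1.2000, so 9:1 is greater
= 9:1

9:1


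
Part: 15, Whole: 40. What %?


Percentage = (part / whole) × 100
= (15 / 40) × 100
= 37.50%

37.50%


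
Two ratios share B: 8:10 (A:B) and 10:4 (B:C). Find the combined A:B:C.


Match B: multiply A:B by 10 → 80:100
Multiply B:C by 10 → 100:40
Combined: 80:100:40
GCD = 20
= 4:5:2

4:5:2


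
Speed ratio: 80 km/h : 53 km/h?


Ratio = 80:53
GCD = 1
Simplified = 80:53
Time ratio (same distance) = 53:80
Speed ratio = 80:53

80:53


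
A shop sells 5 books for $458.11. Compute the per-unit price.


Unit rate = total / quantity
= 458.11 / 5
= $91.62 per unit

$91.62 per unit


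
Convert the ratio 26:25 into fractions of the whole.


Total parts = 26 + 25 = 51
First part: 26/51 = 26/51
Second part: 25/51 = 25/51
= 26/51 and 25/51

26/51 and 25/51


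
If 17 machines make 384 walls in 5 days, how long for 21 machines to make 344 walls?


Days ∝ work / workers, so d₂ = d₁ × (m₁/m₂) × (w₂/w₁)
Workers factor (inverse): 17/21 ≈ 0.8095
Work factor (direct): 344/384 ≈ 0.8958
d₂ = 5 × 17/21 × 344/384 = (5 × 17 × 344) / (21 × 384) = 29240/8064
≈ 3.63 days

3.63 days


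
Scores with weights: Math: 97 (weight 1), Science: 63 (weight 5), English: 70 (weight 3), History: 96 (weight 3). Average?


Numerator = 97×1 + 63×5 + 70×3 + 96×3
= 97 + 315 + 210 + 288
= 910
Total weight = 12
Weighted avg = 910/12
= 75.83

75.83


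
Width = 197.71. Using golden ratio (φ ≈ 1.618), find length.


φ = (1 + √5) / 2 ≈ 1.618
Length = width × φ = 197.71 × 1.618 = 319.89478
≈ 319.89

319.89


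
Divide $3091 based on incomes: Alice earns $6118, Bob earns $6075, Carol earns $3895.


Total income = 6118 + 6075 + 3895 = $16088
Alice: $3091 × 6118/16088 = $1175.46
Bob: $3091 × 6075/16088 = $1167.19
Carol: $3091 × 3895/16088 = $748.35
= Alice: $1175.46, Bob: $1167.19, Carol: $748.35

Alice: $1175.46, Bob: $1167.19, Carol: $748.35


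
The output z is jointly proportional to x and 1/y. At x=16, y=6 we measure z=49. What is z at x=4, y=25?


z = k·x/y
Solve for k using the known point: k = z·y/x = 49×6/16 = 294/16 = 18.3750
Now evaluate at x=4, y=25:
z = k × 4 / 25 = (294 × 4) / (16 × 25) = 1176/400
= 2.9400

2.9400


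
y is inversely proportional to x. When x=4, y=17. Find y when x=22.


Inverse proportion: x × y = constant
k = 4 × 17 = 68
y₂ = k / 22 = 68 / 22
= 3.09

3.09


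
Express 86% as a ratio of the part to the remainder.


86% means 86 parts out of 100; remainder = 14
Part : remainder = 86:14
GCD = 2
= 43:7

43:7


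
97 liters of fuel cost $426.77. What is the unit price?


Unit rate = total / quantity
= 426.77 / 97
= $4.40 per unit

$4.40 per unit


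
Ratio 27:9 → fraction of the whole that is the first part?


Total parts = 27 + 9 = 36
First part: 27/36 = 3/4
= 3/4

3/4


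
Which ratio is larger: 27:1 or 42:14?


27/1 = 27.0000
42/14 = 3.0000
27.0000 > 3.0000, so 27:1 is greater
= 27:1

27:1


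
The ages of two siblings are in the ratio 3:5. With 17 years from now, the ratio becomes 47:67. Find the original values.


Let A = 3k, B = 5k.
(3k + 17) / (5k + 17) = 47/67
Cross-multiply: 67(3k + 17) = 47(5k + 17)
201k + 1139 = 235k + 799
201k - 235k = 799 - 1139
-34k = -340
k = -340/-34 = 10
A = 3×10 = 30, B = 5×10 = 50
= A = 30, B = 50

A = 30, B = 50


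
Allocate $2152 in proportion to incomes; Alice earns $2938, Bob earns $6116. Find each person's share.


Total income = 2938 + 6116 = $9054
Alice: $2152 × 2938/9054 = $698.32
Bob: $2152 × 6116/9054 = $1453.68
= Alice: $698.32, Bob: $1453.68

Alice: $698.32, Bob: $1453.68


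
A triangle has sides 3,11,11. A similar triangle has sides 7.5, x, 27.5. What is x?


Scale factor = 7.5/3 = 2.5
Missing side = 11 × 2.5
= 27.5

27.5


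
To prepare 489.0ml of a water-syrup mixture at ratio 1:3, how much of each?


Total parts = 1 + 3 = 4
water: 489.0 × 1/4 = 122.3ml
syrup: 489.0 × 3/4 = 366.8ml
= 122.3ml and 366.8ml

122.3ml and 366.8ml


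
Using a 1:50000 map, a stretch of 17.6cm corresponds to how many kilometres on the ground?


Real distance = map distance × scale
= 17.6cm × 50000
= 880000 cm = 8800.0 m
= 8.800 km

8.800 km


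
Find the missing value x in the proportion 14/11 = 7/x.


Cross multiply: 14 × x = 11 × 7
14x = 77
x = 77 / 14
= 5.50

5.50


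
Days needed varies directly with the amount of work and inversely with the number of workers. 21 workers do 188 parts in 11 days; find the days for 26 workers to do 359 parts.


Days ∝ work / workers, so d₂ = d₁ × (m₁/m₂) × (w₂/w₁)
Workers factor (inverse): 21/26 ≈ 0.8077
Work factor (direct): 359/188 ≈ 1.9096
d₂ = 11 × 21/26 × 359/188 = (11 × 21 × 359) / (26 × 188) = 82929/4888
≈ 16.97 days

16.97 days


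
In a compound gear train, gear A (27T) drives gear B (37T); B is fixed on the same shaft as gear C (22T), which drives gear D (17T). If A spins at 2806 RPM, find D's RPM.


Stage 1: RPM_B = RPM_A × t_A/t_B = 2806 × 27/37 = 75762/37 ≈ 2047.62
B and C share a shaft → RPM_C = RPM_B
Stage 2: RPM_D = RPM_C × t_C/t_D = RPM_A × (t_A×t_C)/(t_B×t_D)
Overall ratio = (27×22)/(37×17) = 594/629
RPM_D = 2806 × 594/629 = 1666764/629
≈ 2649.86 RPM

2649.86 RPM


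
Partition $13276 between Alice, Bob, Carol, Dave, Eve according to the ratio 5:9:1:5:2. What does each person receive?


Total parts = 5 + 9 + 1 + 5 + 2 = 22
Alice: 13276 × 5/22 = 3017.27
Bob: 13276 × 9/22 = 5431.09
Carol: 13276 × 1/22 = 603.45
Dave: 13276 × 5/22 = 3017.27
Eve: 13276 × 2/22 = 1206.91
= Alice: $3017.27, Bob: $5431.09, Carol: $603.45, Dave: $3017.27, Eve: $1206.91

Alice: $3017.27, Bob: $5431.09, Carol: $603.45, Dave: $3017.27, Eve: $1206.91


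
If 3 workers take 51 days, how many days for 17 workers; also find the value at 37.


Inverse proportion: x × y = constant
k = 3 × 51 = 153
At x=17: k/17 = 9.00
At x=37: k/37 = 4.14
= 9.00 and 4.14

9.00 and 4.14


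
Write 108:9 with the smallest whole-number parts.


GCD(108, 9) = 9
108/9 : 9/9
= 12:1

12:1


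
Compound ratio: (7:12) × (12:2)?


Compound ratio = (7×12) : (12×2)
= 84:24
GCD = 12
= 7:2

7:2


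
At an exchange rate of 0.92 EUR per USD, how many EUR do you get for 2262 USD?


Amount × rate = 2262 × 0.92
= 2081.04 EUR

2081.04 EUR


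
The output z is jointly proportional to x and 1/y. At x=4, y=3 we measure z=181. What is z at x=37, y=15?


z = k·x/y
Solve for k using the known point: k = z·y/x = 181×3/4 = 543/4 = 135.7500
Now evaluate at x=37, y=15:
z = k × 37 / 15 = (543 × 37) / (4 × 15) = 20091/60
= 334.8500

334.8500


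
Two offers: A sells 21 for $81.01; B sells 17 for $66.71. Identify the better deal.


Deal A: $81.01/21 = $3.8576/unit
Deal B: $66.71/17 = $3.9241/unit
A is cheaper per unit
= Deal A

Deal A


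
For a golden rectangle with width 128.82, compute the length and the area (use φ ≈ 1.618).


φ = (1 + √5) / 2 ≈ 1.618
Length = width × φ = 128.82 × 1.618 = 208.43076
≈ 208.43
Area = width × length = 128.82 × 208.43076 = 26850.0505032 ≈ 26850.05
= Length: 208.43, Area: 26850.05

Length: 208.43, Area: 26850.05


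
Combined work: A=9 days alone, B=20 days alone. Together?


Rate of A = 1/9 per day
Rate of B = 1/20 per day
Combined rate = 1/9 + 1/20 = 29/180 ≈ 0.1611 per day
Days = 1 / combined rate = 180/29
≈ 6.21 days

6.21 days


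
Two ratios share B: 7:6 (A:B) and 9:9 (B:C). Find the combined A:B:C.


Match B: multiply A:B by 9 → 63:54
Multiply B:C by 6 → 54:54
Combined: 63:54:54
GCD = 9
= 7:6:6

7:6:6


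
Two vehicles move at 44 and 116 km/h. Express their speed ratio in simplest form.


Ratio = 44:116
GCD = 4
Simplified = 11:29
Time ratio (same distance) = 29:11
Speed ratio = 11:29

11:29


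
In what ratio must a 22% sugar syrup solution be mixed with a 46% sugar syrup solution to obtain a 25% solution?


Let x parts of 22% mix with y parts of 46%.
22x + 46y = 25(x + y)
22x + 46y = 25x + 25y
x(22 - 25) = y(25 - 46)
x/y = (46 - 25)/(25 - 22) = 21/3
Simplify: 7:1
= 7:1

7:1


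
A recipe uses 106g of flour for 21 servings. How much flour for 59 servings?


Direct proportion: y/x = constant
k = 106/21 ≈ 5.0476
y₂ = k × 59 = 106 × 59 / 21 = 6254/21
≈ 297.81

297.81


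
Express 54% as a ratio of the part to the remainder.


54% means 54 parts out of 100; remainder = 46
Part : remainder = 54:46
GCD = 2
= 27:23

27:23


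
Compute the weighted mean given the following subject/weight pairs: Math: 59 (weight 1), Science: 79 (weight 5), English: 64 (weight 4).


Numerator = 59×1 + 79×5 + 64×4
= 59 + 395 + 256
= 710
Total weight = 10
Weighted avg = 710/10
= 71.00

71.00


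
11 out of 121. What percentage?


Percentage = (part / whole) × 100
= (11 / 121) × 100
≈ 9.09%

9.09%


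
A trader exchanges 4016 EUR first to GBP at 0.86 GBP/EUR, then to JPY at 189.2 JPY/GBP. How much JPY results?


Step 1: 4016 EUR × 0.86 = 3453.76 GBP
Step 2: 3453.76 GBP × 189.2 = 653451.39 JPY
Implied rate EUR→JPY = 0.86 × 189.2 = 162.7120
= 653451.39 JPY

653451.39 JPY


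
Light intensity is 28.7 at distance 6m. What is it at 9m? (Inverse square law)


I₁d₁² = I₂d₂²
I₂ = I₁ × (d₁/d₂)²
= 28.7 × (6/9)²
= 28.7 × 36/81
= 1033.2/81
≈ 12.7556

12.7556


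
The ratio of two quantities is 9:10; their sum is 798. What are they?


Let A = 9k, B = 10k.
9k + 10k = 798
19k = 798 → k = 798/19 = 42
A = 9×42 = 378, B = 10×42 = 420
= A = 378, B = 420

A = 378, B = 420


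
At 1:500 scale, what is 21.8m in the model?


Model size = real / scale
= 21.8 / 500
= 0.0436 m

0.0436 m


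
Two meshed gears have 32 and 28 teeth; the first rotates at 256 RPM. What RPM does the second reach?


Gear ratio = 32:28 = 8:7
RPM_B = RPM_A × (teeth_A / teeth_B)
= 256 × (32/28)
= 292.6 RPM

292.6 RPM


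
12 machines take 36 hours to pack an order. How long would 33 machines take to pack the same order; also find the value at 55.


Inverse proportion: x × y = constant
k = 12 × 36 = 432
At x=33: k/33 = 13.09
At x=55: k/55 = 7.85
= 13.09 and 7.85

13.09 and 7.85


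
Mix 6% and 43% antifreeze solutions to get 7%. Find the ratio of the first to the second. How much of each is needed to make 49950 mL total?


Let x parts of 6% mix with y parts of 43%.
6x + 43y = 7(x + y)
6x + 43y = 7x + 7y
x(6 - 7) = y(7 - 43)
x/y = (43 - 7)/(7 - 6) = 36/1
Simplify: 36:1
Total parts = 37; one part = 49950/37 = 1350.00 mL
6% solution: 36×1350.00 = 48600.00 mL
43% solution: 1×1350.00 = 1350.00 mL
= ratio 36:1; 48600.00 mL and 1350.00 mL

ratio 36:1; 48600.00 mL and 1350.00 mL


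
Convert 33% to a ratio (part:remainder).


33% means 33 parts out of 100; remainder = 67
Part : remainder = 33:67
GCD = 1
= 33:67

33:67


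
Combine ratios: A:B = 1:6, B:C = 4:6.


Match B: multiply A:B by 4 → 4:24
Multiply B:C by 6 → 24:36
Combined: 4:24:36
GCD = 4
= 1:6:9

1:6:9


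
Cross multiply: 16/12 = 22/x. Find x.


Cross multiply: 16 × x = 12 × 22
16x = 264
x = 264 / 16
= 16.50

16.50


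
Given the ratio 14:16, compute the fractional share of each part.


Total parts = 14 + 16 = 30
First part: 14/30 = 7/15
Second part: 16/30 = 8/15
= 7/15 and 8/15

7/15 and 8/15


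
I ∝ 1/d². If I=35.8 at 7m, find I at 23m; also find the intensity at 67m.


I₁d₁² = I₂d₂²
I at 23m = 35.8 × (7/23)² = 35.8 × 49/529 = 1754.2/529 ≈ 3.3161
I at 67m = 35.8 × (7/67)² = 35.8 × 49/4489 = 1754.2/4489 ≈ 0.3908
= 3.3161 and 0.3908

3.3161 and 0.3908


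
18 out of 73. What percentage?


Percentage = (part / whole) × 100
= (18 / 73) × 100
≈ 24.66%

24.66%


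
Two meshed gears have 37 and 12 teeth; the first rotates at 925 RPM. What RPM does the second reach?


Gear ratio = 37:12 = 37:12
RPM_B = RPM_A × (teeth_A / teeth_B)
= 925 × (37/12)
= 2852.1 RPM

2852.1 RPM


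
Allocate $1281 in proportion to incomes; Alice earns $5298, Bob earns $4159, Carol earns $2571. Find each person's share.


Total income = 5298 + 4159 + 2571 = $12028
Alice: $1281 × 5298/12028 = $564.24
Bob: $1281 × 4159/12028 = $442.94
Carol: $1281 × 2571/12028 = $273.82
= Alice: $564.24, Bob: $442.94, Carol: $273.82

Alice: $564.24, Bob: $442.94, Carol: $273.82


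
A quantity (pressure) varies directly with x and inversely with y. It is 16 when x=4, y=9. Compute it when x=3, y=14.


z = k·x/y
Solve for k using the known point: k = z·y/x = 16×9/4 = 144/4 = 36.0000
Now evaluate at x=3, y=14:
z = k × 3 / 14 = (144 × 3) / (4 × 14) = 432/56
≈ 7.7143

7.7143


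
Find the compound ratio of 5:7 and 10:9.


Compound ratio = (5×10) : (7×9)
= 50:63
GCD = 1
= 50:63

50:63


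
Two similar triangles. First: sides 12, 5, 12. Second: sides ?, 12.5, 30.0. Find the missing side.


Scale factor = 12.5/5 = 2.5
Missing side = 12 × 2.5
= 30.0

30.0


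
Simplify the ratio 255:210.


GCD(255, 210) = 15
255/15 : 210/15
= 17:14

17:14


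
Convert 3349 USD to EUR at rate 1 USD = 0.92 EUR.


Amount × rate = 3349 × 0.92
= 3081.08 EUR

3081.08 EUR


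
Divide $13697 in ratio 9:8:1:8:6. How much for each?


Total parts = 9 + 8 + 1 + 8 + 6 = 32
Part 1: 13697 × 9/32 = 3852.28
Part 2: 13697 × 8/32 = 3424.25
Part 3: 13697 × 1/32 = 428.03
Part 4: 13697 × 8/32 = 3424.25
Part 5: 13697 × 6/32 = 2568.19
= Part 1: $3852.28, Part 2: $3424.25, Part 3: $428.03, Part 4: $3424.25, Part 5: $2568.19

Part 1: $3852.28, Part 2: $3424.25, Part 3: $428.03, Part 4: $3424.25, Part 5: $2568.19


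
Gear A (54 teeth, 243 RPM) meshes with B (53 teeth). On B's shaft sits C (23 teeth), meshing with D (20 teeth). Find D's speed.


Stage 1: RPM_B = RPM_A × t_A/t_B = 243 × 54/53 = 13122/53 ≈ 247.58
B and C share a shaft → RPM_C = RPM_B
Stage 2: RPM_D = RPM_C × t_C/t_D = RPM_A × (t_A×t_C)/(t_B×t_D)
Overall ratio = (54×23)/(53×20) = 1242/1060
RPM_D = 243 × 1242/1060 = 301806/1060
≈ 284.72 RPM

284.72 RPM


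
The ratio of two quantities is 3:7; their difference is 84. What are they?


Let A = 3k, B = 7k.
7k - 3k = 84
4k = 84 → k = 84/4 = 21
A = 3×21 = 63, B = 7×21 = 147
= A = 63, B = 147

A = 63, B = 147


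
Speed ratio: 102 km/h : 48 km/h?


Ratio = 102:48
GCD = 6
Simplified = 17:8
Time ratio (same distance) = 8:17
Speed ratio = 17:8

17:8


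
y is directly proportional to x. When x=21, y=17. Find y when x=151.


Direct proportion: y/x = constant
k = 17/21 ≈ 0.8095
y₂ = k × 151 = 17 × 151 / 21 = 2567/21
≈ 122.24

122.24


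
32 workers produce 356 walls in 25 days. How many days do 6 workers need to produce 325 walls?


Days ∝ work / workers, so d₂ = d₁ × (m₁/m₂) × (w₂/w₁)
Workers factor (inverse): 32/6 ≈ 5.3333
Work factor (direct): 325/356 ≈ 0.9129
d₂ = 25 × 32/6 × 325/356 = (25 × 32 × 325) / (6 × 356) = 260000/2136
≈ 121.72 days

121.72 days


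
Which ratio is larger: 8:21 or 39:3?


8/21 = 0.3810
39/3 = 13.0000
0.3810 < 13.0000, so 8:21 is less
= 39:3

39:3


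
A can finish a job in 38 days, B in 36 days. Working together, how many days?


Rate of A = 1/38 per day
Rate of B = 1/36 per day
Combined rate = 1/38 + 1/36 = 74/1368 ≈ 0.0541 per day
Days = 1 / combined rate = 1368/74
≈ 18.49 days

18.49 days


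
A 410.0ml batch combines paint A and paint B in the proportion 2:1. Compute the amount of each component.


Total parts = 2 + 1 = 3
paint A: 410.0 × 2/3 = 273.3ml
paint B: 410.0 × 1/3 = 136.7ml
= 273.3ml and 136.7ml

273.3ml and 136.7ml


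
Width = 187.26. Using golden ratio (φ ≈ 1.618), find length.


φ = (1 + √5) / 2 ≈ 1.618
Length = width × φ = 187.26 × 1.618 = 302.98668
≈ 302.99

302.99


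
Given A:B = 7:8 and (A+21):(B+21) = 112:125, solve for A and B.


Let A = 7k, B = 8k.
(7k + 21) / (8k + 21) = 112/125
Cross-multiply: 125(7k + 21) = 112(8k + 21)
875k + 2625 = 896k + 2352
875k - 896k = 2352 - 2625
-21k = -273
k = -273/-21 = 13
A = 7×13 = 91, B = 8×13 = 104
= A = 91, B = 104

A = 91, B = 104


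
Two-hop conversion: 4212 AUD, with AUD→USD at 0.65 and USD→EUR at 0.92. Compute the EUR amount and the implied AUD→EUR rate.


Step 1: 4212 AUD × 0.65 = 2737.80 USD
Step 2: 2737.80 USD × 0.92 = 2518.78 EUR
Implied rate AUD→EUR = 0.65 × 0.92 = 0.5980
= 2518.78 EUR; implied rate 0.5980 EUR/AUD

2518.78 EUR; implied rate 0.5980 EUR/AUD


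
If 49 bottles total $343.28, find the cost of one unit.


Unit rate = total / quantity
= 343.28 / 49
= $7.01 per unit

$7.01 per unit


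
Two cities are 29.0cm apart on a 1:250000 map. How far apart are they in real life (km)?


Real distance = map distance × scale
= 29.0cm × 250000
= 7250000 cm = 72500.0 m
= 72.500 km

72.500 km


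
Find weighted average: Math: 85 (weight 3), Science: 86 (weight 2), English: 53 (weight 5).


Numerator = 85×3 + 86×2 + 53×5
= 255 + 172 + 265
= 692
Total weight = 10
Weighted avg = 692/10
= 69.20

69.20


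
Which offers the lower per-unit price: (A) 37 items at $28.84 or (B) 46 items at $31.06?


Deal A: $28.84/37 = $0.7795/unit
Deal B: $31.06/46 = $0.6752/unit
B is cheaper per unit
= Deal B

Deal B


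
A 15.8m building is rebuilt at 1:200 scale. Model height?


Model size = real / scale
= 15.8 / 200
= 0.0790 m

0.0790 m


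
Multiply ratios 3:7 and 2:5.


Compound ratio = (3×2) : (7×5)
= 6:35
GCD = 1
= 6:35

6:35


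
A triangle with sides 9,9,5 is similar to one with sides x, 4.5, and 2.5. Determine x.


Scale factor = 4.5/9 = 0.5
Missing side = 9 × 0.5
= 4.5

4.5


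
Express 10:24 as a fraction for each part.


Total parts = 10 + 24 = 34
First part: 10/34 = 5/17
Second part: 24/34 = 12/17
= 5/17 and 12/17

5/17 and 12/17


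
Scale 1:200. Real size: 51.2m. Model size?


Model size = real / scale
= 51.2 / 200
= 0.2560 m

0.2560 m


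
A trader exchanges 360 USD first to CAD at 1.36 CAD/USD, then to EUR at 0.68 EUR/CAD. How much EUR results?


Step 1: 360 USD × 1.36 = 489.60 CAD
Step 2: 489.60 CAD × 0.68 = 332.93 EUR
Implied rate USD→EUR = 1.36 × 0.68 = 0.9248
= 332.93 EUR

332.93 EUR


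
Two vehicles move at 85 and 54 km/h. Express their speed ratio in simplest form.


Ratio = 85:54
GCD = 1
Simplified = 85:54
Time ratio (same distance) = 54:85
Speed ratio = 85:54

85:54


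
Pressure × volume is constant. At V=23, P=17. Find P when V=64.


Inverse proportion: x × y = constant
k = 23 × 17 = 391
y₂ = k / 64 = 391 / 64
= 6.11

6.11


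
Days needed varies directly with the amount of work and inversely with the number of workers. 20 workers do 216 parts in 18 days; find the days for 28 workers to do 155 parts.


Days ∝ work / workers, so d₂ = d₁ × (m₁/m₂) × (w₂/w₁)
Workers factor (inverse): 20/28 ≈ 0.7143
Work factor (direct): 155/216 ≈ 0.7176
d₂ = 18 × 20/28 × 155/216 = (18 × 20 × 155) / (28 × 216) = 55800/6048
≈ 9.23 days

9.23 days


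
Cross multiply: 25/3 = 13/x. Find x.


Cross multiply: 25 × x = 3 × 13
25x = 39
x = 39 / 25
= 1.56

1.56


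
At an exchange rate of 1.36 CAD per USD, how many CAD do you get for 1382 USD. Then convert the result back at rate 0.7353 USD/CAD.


Amount × rate = 1382 × 1.36 = 1879.52 CAD
Round-trip: 1879.52 × 0.7353 = 1382.01 USD
= 1879.52 CAD, then 1382.01 USD

1879.52 CAD, then 1382.01 USD


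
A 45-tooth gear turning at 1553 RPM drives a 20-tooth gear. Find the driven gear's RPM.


Gear ratio = 45:20 = 9:4
RPM_B = RPM_A × (teeth_A / teeth_B)
= 1553 × (45/20)
= 3494.3 RPM

3494.3 RPM


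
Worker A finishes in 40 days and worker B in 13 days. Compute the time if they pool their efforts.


Rate of A = 1/40 per day
Rate of B = 1/13 per day
Combined rate = 1/40 + 1/13 = 53/520 ≈ 0.1019 per day
Days = 1 / combined rate = 520/53
≈ 9.81 days

9.81 days


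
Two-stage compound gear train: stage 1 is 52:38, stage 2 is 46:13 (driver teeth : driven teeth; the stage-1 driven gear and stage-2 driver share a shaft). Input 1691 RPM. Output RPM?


Stage 1: RPM_B = RPM_A × t_A/t_B = 1691 × 52/38 = 87932/38 = 2314.00
B and C share a shaft → RPM_C = RPM_B
Stage 2: RPM_D = RPM_C × t_C/t_D = RPM_A × (t_A×t_C)/(t_B×t_D)
Overall ratio = (52×46)/(38×13) = 2392/494
RPM_D = 1691 × 2392/494 = 4044872/494
= 8188.00 RPM

8188.00 RPM


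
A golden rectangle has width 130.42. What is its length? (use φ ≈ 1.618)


φ = (1 + √5) / 2 ≈ 1.618
Length = width × φ = 130.42 × 1.618 = 211.01956
≈ 211.02

211.02


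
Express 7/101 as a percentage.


Percentage = (part / whole) × 100
= (7 / 101) × 100
≈ 6.93%

6.93%


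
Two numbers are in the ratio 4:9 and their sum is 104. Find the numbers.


Let A = 4k, B = 9k.
4k + 9k = 104
13k = 104 → k = 104/13 = 8
A = 4×8 = 32, B = 9×8 = 72
= A = 32, B = 72

A = 32, B = 72


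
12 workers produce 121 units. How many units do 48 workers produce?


Direct proportion: y/x = constant
k = 121/12 ≈ 10.0833
y₂ = k × 48 = 121 × 48 / 12 = 5808/12
= 484.00

484.00


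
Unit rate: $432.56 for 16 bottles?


Unit rate = total / quantity
= 432.56 / 16
= $27.04 per unit

$27.04 per unit


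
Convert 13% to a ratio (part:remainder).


13% means 13 parts out of 100; remainder = 87
Part : remainder = 13:87
GCD = 1
= 13:87

13:87


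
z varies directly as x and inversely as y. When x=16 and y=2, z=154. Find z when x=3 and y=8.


z = k·x/y
Solve for k using the known point: k = z·y/x = 154×2/16 = 308/16 = 19.2500
Now evaluate at x=3, y=8:
z = k × 3 / 8 = (308 × 3) / (16 × 8) = 924/128
≈ 7.2188

7.2188


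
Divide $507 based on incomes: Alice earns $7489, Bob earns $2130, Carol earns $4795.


Total income = 7489 + 2130 + 4795 = $14414
Alice: $507 × 7489/14414 = $263.42
Bob: $507 × 2130/14414 = $74.92
Carol: $507 × 4795/14414 = $168.66
= Alice: $263.42, Bob: $74.92, Carol: $168.66

Alice: $263.42, Bob: $74.92, Carol: $168.66


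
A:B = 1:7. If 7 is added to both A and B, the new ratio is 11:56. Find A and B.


Let A = 1k, B = 7k.
(1k + 7) / (7k + 7) = 11/56
Cross-multiply: 56(1k + 7) = 11(7k + 7)
56k + 392 = 77k + 77
56k - 77k = 77 - 392
-21k = -315
k = -315/-21 = 15
A = 1×15 = 15, B = 7×15 = 105
= A = 15, B = 105

A = 15, B = 105


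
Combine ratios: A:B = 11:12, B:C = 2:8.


Match B: multiply A:B by 2 → 22:24
Multiply B:C by 12 → 24:96
Combined: 22:24:96
GCD = 2
= 11:12:48

11:12:48


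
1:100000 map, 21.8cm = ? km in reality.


Real distance = map distance × scale
= 21.8cm × 100000
= 2180000 cm = 21800.0 m
= 21.800 km

21.800 km


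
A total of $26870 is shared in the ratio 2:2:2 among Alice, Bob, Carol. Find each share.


Total parts = 2 + 2 + 2 = 6
Alice: 26870 × 2/6 = 8956.67
Bob: 26870 × 2/6 = 8956.67
Carol: 26870 × 2/6 = 8956.67
= Alice: $8956.67, Bob: $8956.67, Carol: $8956.67

Alice: $8956.67, Bob: $8956.67, Carol: $8956.67


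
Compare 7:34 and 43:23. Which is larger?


7/34 = 0.2059
43/23 = 1.8696
0.2059 < 1.8696, so 7:34 is less
= 43:23

43:23


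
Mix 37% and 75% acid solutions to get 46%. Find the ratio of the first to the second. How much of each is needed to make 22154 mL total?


Let x parts of 37% mix with y parts of 75%.
37x + 75y = 46(x + y)
37x + 75y = 46x + 46y
x(37 - 46) = y(46 - 75)
x/y = (75 - 46)/(46 - 37) = 29/9
Simplify: 29:9
Total parts = 38; one part = 22154/38 = 583.00 mL
37% solution: 29×583.00 = 16907.00 mL
75% solution: 9×583.00 = 5247.00 mL
= ratio 29:9; 16907.00 mL and 5247.00 mL

ratio 29:9; 16907.00 mL and 5247.00 mL


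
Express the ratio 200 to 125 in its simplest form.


GCD(200, 125) = 25
200/25 : 125/25
= 8:5

8:5


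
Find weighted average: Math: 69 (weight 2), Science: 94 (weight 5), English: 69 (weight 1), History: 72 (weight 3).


Numerator = 69×2 + 94×5 + 69×1 + 72×3
= 138 + 470 + 69 + 216
= 893
Total weight = 11
Weighted avg = 893/11
= 81.18

81.18


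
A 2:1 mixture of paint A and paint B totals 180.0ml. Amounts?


Total parts = 2 + 1 = 3
paint A: 180.0 × 2/3 = 120.0ml
paint B: 180.0 × 1/3 = 60.0ml
= 120.0ml and 60.0ml

120.0ml and 60.0ml


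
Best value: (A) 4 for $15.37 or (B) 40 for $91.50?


Deal A: $15.37/4 = $3.8425/unit
Deal B: $91.50/40 = $2.2875/unit
B is cheaper per unit
= Deal B

Deal B


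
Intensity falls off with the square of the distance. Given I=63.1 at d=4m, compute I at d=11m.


I₁d₁² = I₂d₂²
I₂ = I₁ × (d₁/d₂)²
= 63.1 × (4/11)²
= 63.1 × 16/121
= 1009.6/121
≈ 8.3438

8.3438


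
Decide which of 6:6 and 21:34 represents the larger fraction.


6/6 = 1.0000
21/34 = 0.6176
1.0000 > 0.6176, so 6:6 is greater
= 6:6

6:6


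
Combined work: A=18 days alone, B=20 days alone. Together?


Rate of A = 1/18 per day
Rate of B = 1/20 per day
Combined rate = 1/18 + 1/20 = 38/360 ≈ 0.1056 per day
Days = 1 / combined rate = 360/38
≈ 9.47 days

9.47 days


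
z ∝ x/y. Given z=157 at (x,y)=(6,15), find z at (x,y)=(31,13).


z = k·x/y
Solve for k using the known point: k = z·y/x = 157×15/6 = 2355/6 = 392.5000
Now evaluate at x=31, y=13:
z = k × 31 / 13 = (2355 × 31) / (6 × 13) = 73005/78
≈ 935.9615

935.9615


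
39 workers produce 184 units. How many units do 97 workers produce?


Direct proportion: y/x = constant
k = 184/39 ≈ 4.7179
y₂ = k × 97 = 184 × 97 / 39 = 17848/39
≈ 457.64

457.64


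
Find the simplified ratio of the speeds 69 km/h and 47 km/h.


Ratio = 69:47
GCD = 1
Simplified = 69:47
Time ratio (same distance) = 47:69
Speed ratio = 69:47

69:47


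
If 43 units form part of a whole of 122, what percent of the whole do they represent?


Percentage = (part / whole) × 100
= (43 / 122) × 100
≈ 35.25%

35.25%


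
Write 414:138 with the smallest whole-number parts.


GCD(414, 138) = 138
414/138 : 138/138
= 3:1

3:1


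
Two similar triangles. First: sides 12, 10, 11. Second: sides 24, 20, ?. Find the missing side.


Scale factor = 24/12 = 2
Missing side = 11 × 2
= 22.0

22.0


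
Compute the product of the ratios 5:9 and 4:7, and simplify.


Compound ratio = (5×4) : (9×7)
= 20:63
GCD = 1
= 20:63

20:63


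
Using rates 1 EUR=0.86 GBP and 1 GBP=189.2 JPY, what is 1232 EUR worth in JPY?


Step 1: 1232 EUR × 0.86 = 1059.52 GBP
Step 2: 1059.52 GBP × 189.2 = 200461.18 JPY
Implied rate EUR→JPY = 0.86 × 189.2 = 162.7120
= 200461.18 JPY

200461.18 JPY


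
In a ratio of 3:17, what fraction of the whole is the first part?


Total parts = 3 + 17 = 20
First part: 3/20 = 3/20
= 3/20

3/20


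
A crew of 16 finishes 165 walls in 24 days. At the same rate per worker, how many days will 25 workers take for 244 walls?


Days ∝ work / workers, so d₂ = d₁ × (m₁/m₂) × (w₂/w₁)
Workers factor (inverse): 16/25 = 0.6400
Work factor (direct): 244/165 ≈ 1.4788
d₂ = 24 × 16/25 × 244/165 = (24 × 16 × 244) / (25 × 165) = 93696/4125
≈ 22.71 days

22.71 days


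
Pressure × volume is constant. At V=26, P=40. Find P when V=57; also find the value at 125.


Inverse proportion: x × y = constant
k = 26 × 40 = 1040
At x=57: k/57 = 18.25
At x=125: k/125 = 8.32
= 18.25 and 8.32

18.25 and 8.32


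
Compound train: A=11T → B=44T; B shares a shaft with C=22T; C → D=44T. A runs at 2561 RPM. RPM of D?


Stage 1: RPM_B = RPM_A × t_A/t_B = 2561 × 11/44 = 28171/44 = 640.25
B and C share a shaft → RPM_C = RPM_B
Stage 2: RPM_D = RPM_C × t_C/t_D = RPM_A × (t_A×t_C)/(t_B×t_D)
Overall ratio = (11×22)/(44×44) = 242/1936
RPM_D = 2561 × 242/1936 = 619762/1936
≈ 320.13 RPM

320.13 RPM


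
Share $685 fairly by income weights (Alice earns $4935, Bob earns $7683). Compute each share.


Total income = 4935 + 7683 = $12618
Alice: $685 × 4935/12618 = $267.91
Bob: $685 × 7683/12618 = $417.09
= Alice: $267.91, Bob: $417.09

Alice: $267.91, Bob: $417.09
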